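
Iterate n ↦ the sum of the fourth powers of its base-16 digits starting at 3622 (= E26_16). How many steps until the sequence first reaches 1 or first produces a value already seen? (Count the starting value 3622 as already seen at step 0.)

3622 = (14,2,6)_16 → 39728
39728 = (9,11,3,0)_16 → 21283
21283 = (5,3,2,3)_16 → 803
803 = (3,2,3)_16 → 178
178 = (11,2)_16 → 14657
14657 = (3,9,4,1)_16 → 6899
6899 = (1,10,15,3)_16 → 60707
60707 = (14,13,2,3)_16 → 67074
67074 = (1,0,6,0,2)_16 → 1313
1313 = (5,2,1)_16 → 642
642 = (2,8,2)_16 → 4128
4128 = (1,0,2,0)_16 → 17
17 = (1,1)_16 → 2
2 = (2)_16 → 16
16 = (1,0)_16 → 1  — reached 1.
That took 15 steps.

15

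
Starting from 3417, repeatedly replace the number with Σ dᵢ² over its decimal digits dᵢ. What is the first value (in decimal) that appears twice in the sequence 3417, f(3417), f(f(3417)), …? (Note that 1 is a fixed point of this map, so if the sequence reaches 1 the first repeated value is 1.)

37

3417 → 3² + 4² + 1² + 7² = 75
75 → 7² + 5² = 74
74 → 7² + 4² = 65
65 → 6² + 5² = 61
61 → 6² + 1² = 37
37 → 3² + 7² = 58
58 → 5² + 8² = 89
89 → 8² + 9² = 145
145 → 1² + 4² + 5² = 42
42 → 4² + 2² = 20
20 → 2² + 0² = 4
4 → 4² = 16
16 → 1² + 6² = 37  — 37 already appeared earlier.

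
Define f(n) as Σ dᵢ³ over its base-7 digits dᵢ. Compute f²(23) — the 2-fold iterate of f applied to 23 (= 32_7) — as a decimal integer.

125

23 = (3,2)_7 → 3³ + 2³ = 35
35 = (5,0)_7 → 5³ + 0³ = 125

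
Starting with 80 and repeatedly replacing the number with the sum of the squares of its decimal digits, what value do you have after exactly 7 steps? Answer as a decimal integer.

42

80 → 64
64 → 52
52 → 29
29 → 85
85 → 89
89 → 145
145 → 42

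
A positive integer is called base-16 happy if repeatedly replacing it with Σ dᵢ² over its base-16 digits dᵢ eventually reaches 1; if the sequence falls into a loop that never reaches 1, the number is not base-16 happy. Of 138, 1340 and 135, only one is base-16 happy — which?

138: 138 → 164 → 116 → 65 → 17 → 2 → 4 → 16 → 1  — reaches 1 (base-16 happy)
1340: 1340 → 178 → 125 → 218 → 269 → 170 → 200 → 208 → 169 → 181 → 146 → 85 → 50 → 13 → 169  — repeats 169 (not base-16 happy)
135: 135 → 113 → 50 → 13 → 169 → 181 → 146 → 85 → 50  — repeats 50 (not base-16 happy)

138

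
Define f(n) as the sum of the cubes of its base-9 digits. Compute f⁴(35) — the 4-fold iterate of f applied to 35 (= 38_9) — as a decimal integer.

189

35 = (3,8)_9 → 3³ + 8³ = 539
539 = (6,5,8)_9 → 6³ + 5³ + 8³ = 853
853 = (1,1,4,7)_9 → 1³ + 1³ + 4³ + 7³ = 409
409 = (5,0,4)_9 → 5³ + 0³ + 4³ = 189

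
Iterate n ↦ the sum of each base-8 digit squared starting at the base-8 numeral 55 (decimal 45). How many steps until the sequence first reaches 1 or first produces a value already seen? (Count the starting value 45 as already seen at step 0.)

45 = (5,5)_8 → 5² + 5² = 25 + 25 = 50
50 = (6,2)_8 → 6² + 2² = 36 + 4 = 40
40 = (5,0)_8 → 5² + 0² = 25 + 0 = 25
25 = (3,1)_8 → 3² + 1² = 9 + 1 = 10
10 = (1,2)_8 → 1² + 2² = 1 + 4 = 5
5 = (5)_8 → 5² = 25  — 25 repeats.
That took 6 steps.

6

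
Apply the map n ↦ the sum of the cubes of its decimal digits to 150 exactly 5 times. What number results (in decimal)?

432

150 → 126
126 → 225
225 → 141
141 → 66
66 → 432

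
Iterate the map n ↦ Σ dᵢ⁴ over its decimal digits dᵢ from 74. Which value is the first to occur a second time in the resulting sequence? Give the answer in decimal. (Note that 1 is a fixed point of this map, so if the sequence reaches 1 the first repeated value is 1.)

74 → 7⁴ + 4⁴ = 2401 + 256 = 2657
2657 → 2⁴ + 6⁴ + 5⁴ + 7⁴ = 16 + 1296 + 625 + 2401 = 4338
4338 → 4⁴ + 3⁴ + 3⁴ + 8⁴ = 256 + 81 + 81 + 4096 = 4514
4514 → 4⁴ + 5⁴ + 1⁴ + 4⁴ = 256 + 625 + 1 + 256 = 1138
1138 → 1⁴ + 1⁴ + 3⁴ + 8⁴ = 1 + 1 + 81 + 4096 = 4179
4179 → 4⁴ + 1⁴ + 7⁴ + 9⁴ = 256 + 1 + 2401 + 6561 = 9219
9219 → 9⁴ + 2⁴ + 1⁴ + 9⁴ = 6561 + 16 + 1 + 6561 = 13139
13139 → 1⁴ + 3⁴ + 1⁴ + 3⁴ + 9⁴ = 1 + 81 + 1 + 81 + 6561 = 6725
6725 → 6⁴ + 7⁴ + 2⁴ + 5⁴ = 1296 + 2401 + 16 + 625 = 4338  — 4338 already appeared earlier.

4338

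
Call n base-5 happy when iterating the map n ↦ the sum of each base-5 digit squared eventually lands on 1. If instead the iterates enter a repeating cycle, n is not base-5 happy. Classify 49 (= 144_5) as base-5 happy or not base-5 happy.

base-5 happy

49 = (1,4,4)_5 → 1² + 4² + 4² = 33
33 = (1,1,3)_5 → 1² + 1² + 3² = 11
11 = (2,1)_5 → 2² + 1² = 5
5 = (1,0)_5 → 1² + 0² = 1  — reached 1.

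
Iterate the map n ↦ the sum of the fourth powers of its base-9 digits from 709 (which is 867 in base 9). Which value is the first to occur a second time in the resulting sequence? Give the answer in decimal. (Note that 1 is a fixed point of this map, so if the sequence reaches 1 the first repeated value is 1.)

709 = (8,6,7)_9 → 8⁴ + 6⁴ + 7⁴ = 7793
7793 = (1,1,6,1,8)_9 → 1⁴ + 1⁴ + 6⁴ + 1⁴ + 8⁴ = 5395
5395 = (7,3,5,4)_9 → 7⁴ + 3⁴ + 5⁴ + 4⁴ = 3363
3363 = (4,5,4,6)_9 → 4⁴ + 5⁴ + 4⁴ + 6⁴ = 2433
2433 = (3,3,0,3)_9 → 3⁴ + 3⁴ + 0⁴ + 3⁴ = 243
243 = (3,0,0)_9 → 3⁴ + 0⁴ + 0⁴ = 81
81 = (1,0,0)_9 → 1⁴ + 0⁴ + 0⁴ = 1  — reached the fixed point 1.
1 → 1, so 1 is the first repeated value.

1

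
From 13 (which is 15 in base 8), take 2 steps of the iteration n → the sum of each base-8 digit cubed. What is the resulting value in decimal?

13 = (1,5)_8 → 126
126 = (1,7,6)_8 → 560

560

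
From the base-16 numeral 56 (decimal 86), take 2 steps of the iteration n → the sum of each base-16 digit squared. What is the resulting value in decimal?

178

86 = (5,6)_16 → 5² + 6² = 25 + 36 = 61
61 = (3,13)_16 → 3² + 13² = 9 + 169 = 178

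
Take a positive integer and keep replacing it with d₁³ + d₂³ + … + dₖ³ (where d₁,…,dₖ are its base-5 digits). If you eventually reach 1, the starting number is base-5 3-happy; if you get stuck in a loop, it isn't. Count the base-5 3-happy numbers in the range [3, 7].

1

3: 3 → 27 → 9 → 65 → 35 → 9  (repeats 9)
4: 4 → 64 → 80 → 28 → 28  (repeats 28)
5: 5 → 1  (reaches 1)
6: 6 → 2 → 8 → 28 → 28  (repeats 28)
7: 7 → 9 → 65 → 35 → 9  (repeats 9)
base-5 3-happy: 5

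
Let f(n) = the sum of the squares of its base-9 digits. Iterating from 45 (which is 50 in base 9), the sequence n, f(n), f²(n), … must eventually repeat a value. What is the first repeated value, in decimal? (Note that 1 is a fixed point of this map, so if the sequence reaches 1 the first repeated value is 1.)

45 = (5,0)_9 → 25
25 = (2,7)_9 → 53
53 = (5,8)_9 → 89
89 = (1,0,8)_9 → 65
65 = (7,2)_9 → 53  — 53 already appeared earlier.

53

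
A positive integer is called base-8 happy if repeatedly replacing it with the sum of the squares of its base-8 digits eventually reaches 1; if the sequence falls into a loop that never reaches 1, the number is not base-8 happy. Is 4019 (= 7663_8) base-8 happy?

base-8 happy

4019 = (7,6,6,3)_8 → 7² + 6² + 6² + 3² = 130
130 = (2,0,2)_8 → 2² + 0² + 2² = 8
8 = (1,0)_8 → 1² + 0² = 1  — reached 1.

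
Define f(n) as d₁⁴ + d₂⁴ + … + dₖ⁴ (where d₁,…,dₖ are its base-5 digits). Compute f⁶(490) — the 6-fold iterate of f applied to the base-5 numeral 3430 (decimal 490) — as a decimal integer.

490 = (3,4,3,0)_5 → 3⁴ + 4⁴ + 3⁴ + 0⁴ = 418
418 = (3,1,3,3)_5 → 3⁴ + 1⁴ + 3⁴ + 3⁴ = 244
244 = (1,4,3,4)_5 → 1⁴ + 4⁴ + 3⁴ + 4⁴ = 594
594 = (4,3,3,4)_5 → 4⁴ + 3⁴ + 3⁴ + 4⁴ = 674
674 = (1,0,1,4,4)_5 → 1⁴ + 0⁴ + 1⁴ + 4⁴ + 4⁴ = 514
514 = (4,0,2,4)_5 → 4⁴ + 0⁴ + 2⁴ + 4⁴ = 528

528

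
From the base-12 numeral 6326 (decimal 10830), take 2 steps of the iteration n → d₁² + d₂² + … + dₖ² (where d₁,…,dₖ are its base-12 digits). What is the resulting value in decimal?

50

10830 = (6,3,2,6)_12 → 6² + 3² + 2² + 6² = 85
85 = (7,1)_12 → 7² + 1² = 50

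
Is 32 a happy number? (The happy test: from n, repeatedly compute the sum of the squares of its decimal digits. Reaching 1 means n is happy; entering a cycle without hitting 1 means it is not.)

happy

32 → 3² + 2² = 13
13 → 1² + 3² = 10
10 → 1² + 0² = 1  — reached 1.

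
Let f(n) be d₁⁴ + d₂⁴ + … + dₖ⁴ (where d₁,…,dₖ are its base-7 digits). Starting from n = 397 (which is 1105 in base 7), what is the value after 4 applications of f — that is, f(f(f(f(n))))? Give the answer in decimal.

397 = (1,1,0,5)_7 → 627
627 = (1,5,5,4)_7 → 1507
1507 = (4,2,5,2)_7 → 913
913 = (2,4,4,3)_7 → 609

609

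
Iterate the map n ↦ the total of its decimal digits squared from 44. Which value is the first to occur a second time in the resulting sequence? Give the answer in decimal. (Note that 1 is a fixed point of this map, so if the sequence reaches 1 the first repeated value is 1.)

1

44 → 4² + 4² = 16 + 16 = 32
32 → 3² + 2² = 9 + 4 = 13
13 → 1² + 3² = 1 + 9 = 10
10 → 1² + 0² = 1 + 0 = 1  — reached the fixed point 1.
1 → 1, so 1 is the first repeated value.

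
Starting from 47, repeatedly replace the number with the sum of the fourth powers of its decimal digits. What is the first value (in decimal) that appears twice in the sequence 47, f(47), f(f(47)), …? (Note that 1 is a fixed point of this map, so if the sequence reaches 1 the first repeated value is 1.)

4338

47 → 4⁴ + 7⁴ = 2657
2657 → 2⁴ + 6⁴ + 5⁴ + 7⁴ = 4338
4338 → 4⁴ + 3⁴ + 3⁴ + 8⁴ = 4514
4514 → 4⁴ + 5⁴ + 1⁴ + 4⁴ = 1138
1138 → 1⁴ + 1⁴ + 3⁴ + 8⁴ = 4179
4179 → 4⁴ + 1⁴ + 7⁴ + 9⁴ = 9219
9219 → 9⁴ + 2⁴ + 1⁴ + 9⁴ = 13139
13139 → 1⁴ + 3⁴ + 1⁴ + 3⁴ + 9⁴ = 6725
6725 → 6⁴ + 7⁴ + 2⁴ + 5⁴ = 4338  — 4338 already appeared earlier.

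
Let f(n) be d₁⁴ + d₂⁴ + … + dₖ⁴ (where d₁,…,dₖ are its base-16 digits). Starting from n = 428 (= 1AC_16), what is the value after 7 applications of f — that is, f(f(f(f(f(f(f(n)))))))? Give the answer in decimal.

30737

428 = (1,10,12)_16 → 1⁴ + 10⁴ + 12⁴ = 1 + 10000 + 20736 = 30737
30737 = (7,8,1,1)_16 → 7⁴ + 8⁴ + 1⁴ + 1⁴ = 2401 + 4096 + 1 + 1 = 6499
6499 = (1,9,6,3)_16 → 1⁴ + 9⁴ + 6⁴ + 3⁴ = 1 + 6561 + 1296 + 81 = 7939
7939 = (1,15,0,3)_16 → 1⁴ + 15⁴ + 0⁴ + 3⁴ = 1 + 50625 + 0 + 81 = 50707
50707 = (12,6,1,3)_16 → 12⁴ + 6⁴ + 1⁴ + 3⁴ = 20736 + 1296 + 1 + 81 = 22114
22114 = (5,6,6,2)_16 → 5⁴ + 6⁴ + 6⁴ + 2⁴ = 625 + 1296 + 1296 + 16 = 3233
3233 = (12,10,1)_16 → 12⁴ + 10⁴ + 1⁴ = 20736 + 10000 + 1 = 30737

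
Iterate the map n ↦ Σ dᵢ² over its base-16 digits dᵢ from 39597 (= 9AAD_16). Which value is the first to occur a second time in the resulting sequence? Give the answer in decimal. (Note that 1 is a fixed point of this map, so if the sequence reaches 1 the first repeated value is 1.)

1

39597 = (9,10,10,13)_16 → 9² + 10² + 10² + 13² = 81 + 100 + 100 + 169 = 450
450 = (1,12,2)_16 → 1² + 12² + 2² = 1 + 144 + 4 = 149
149 = (9,5)_16 → 9² + 5² = 81 + 25 = 106
106 = (6,10)_16 → 6² + 10² = 36 + 100 = 136
136 = (8,8)_16 → 8² + 8² = 64 + 64 = 128
128 = (8,0)_16 → 8² + 0² = 64 + 0 = 64
64 = (4,0)_16 → 4² + 0² = 16 + 0 = 16
16 = (1,0)_16 → 1² + 0² = 1 + 0 = 1  — reached the fixed point 1.
1 → 1, so 1 is the first repeated value.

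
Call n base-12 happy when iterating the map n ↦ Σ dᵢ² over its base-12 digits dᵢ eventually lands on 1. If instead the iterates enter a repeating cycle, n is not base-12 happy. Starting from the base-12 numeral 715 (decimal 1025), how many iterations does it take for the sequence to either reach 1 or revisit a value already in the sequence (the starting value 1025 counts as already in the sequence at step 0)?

8

1025 = (7,1,5)_12 → 7² + 1² + 5² = 49 + 1 + 25 = 75
75 = (6,3)_12 → 6² + 3² = 36 + 9 = 45
45 = (3,9)_12 → 3² + 9² = 9 + 81 = 90
90 = (7,6)_12 → 7² + 6² = 49 + 36 = 85
85 = (7,1)_12 → 7² + 1² = 49 + 1 = 50
50 = (4,2)_12 → 4² + 2² = 16 + 4 = 20
20 = (1,8)_12 → 1² + 8² = 1 + 64 = 65
65 = (5,5)_12 → 5² + 5² = 25 + 25 = 50  — 50 repeats.
That took 8 steps.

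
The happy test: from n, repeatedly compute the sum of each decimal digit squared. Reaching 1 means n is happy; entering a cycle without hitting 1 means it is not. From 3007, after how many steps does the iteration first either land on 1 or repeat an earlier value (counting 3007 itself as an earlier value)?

9

3007 → 58
58 → 89
89 → 145
145 → 42
42 → 20
20 → 4
4 → 16
16 → 37
37 → 58  — 58 repeats.
That took 9 steps.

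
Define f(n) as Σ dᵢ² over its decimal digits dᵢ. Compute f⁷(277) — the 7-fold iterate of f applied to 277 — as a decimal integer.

145

277 → 2² + 7² + 7² = 102
102 → 1² + 0² + 2² = 5
5 → 5² = 25
25 → 2² + 5² = 29
29 → 2² + 9² = 85
85 → 8² + 5² = 89
89 → 8² + 9² = 145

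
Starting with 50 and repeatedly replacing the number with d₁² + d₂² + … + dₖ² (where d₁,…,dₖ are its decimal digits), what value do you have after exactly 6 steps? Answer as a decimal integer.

42

50 → 5² + 0² = 25 + 0 = 25
25 → 2² + 5² = 4 + 25 = 29
29 → 2² + 9² = 4 + 81 = 85
85 → 8² + 5² = 64 + 25 = 89
89 → 8² + 9² = 64 + 81 = 145
145 → 1² + 4² + 5² = 1 + 16 + 25 = 42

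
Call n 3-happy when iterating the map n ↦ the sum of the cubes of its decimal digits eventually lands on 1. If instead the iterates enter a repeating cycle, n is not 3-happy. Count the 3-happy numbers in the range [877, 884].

877: 877 → 1198 → 1243 → 100 → 1  (reaches 1)
878: 878 → 1367 → 587 → 980 → 1241 → 74 → 407 → 407  (repeats 407)
879: 879 → 1584 → 702 → 351 → 153 → 153  (repeats 153)
880: 880 → 1024 → 73 → 370 → 370  (repeats 370)
881: 881 → 1025 → 134 → 92 → 737 → 713 → 371 → 371  (repeats 371)
882: 882 → 1032 → 36 → 243 → 99 → 1458 → 702 → 351 → 153 → 153  (repeats 153)
883: 883 → 1051 → 127 → 352 → 160 → 217 → 352  (repeats 352)
884: 884 → 1088 → 1025 → 134 → 92 → 737 → 713 → 371 → 371  (repeats 371)
3-happy: 877

1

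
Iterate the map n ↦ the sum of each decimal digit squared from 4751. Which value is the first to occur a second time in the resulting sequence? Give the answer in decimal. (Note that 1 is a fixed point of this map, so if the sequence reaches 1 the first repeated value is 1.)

4751 → 4² + 7² + 5² + 1² = 16 + 49 + 25 + 1 = 91
91 → 9² + 1² = 81 + 1 = 82
82 → 8² + 2² = 64 + 4 = 68
68 → 6² + 8² = 36 + 64 = 100
100 → 1² + 0² + 0² = 1 + 0 + 0 = 1  — reached the fixed point 1.
1 → 1, so 1 is the first repeated value.

1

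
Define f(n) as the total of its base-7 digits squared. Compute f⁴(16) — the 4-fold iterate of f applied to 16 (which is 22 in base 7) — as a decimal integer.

16 = (2,2)_7 → 2² + 2² = 8
8 = (1,1)_7 → 1² + 1² = 2
2 = (2)_7 → 2² = 4
4 = (4)_7 → 4² = 16

16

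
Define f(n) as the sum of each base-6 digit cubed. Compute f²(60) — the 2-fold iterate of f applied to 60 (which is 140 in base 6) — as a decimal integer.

60 = (1,4,0)_6 → 1³ + 4³ + 0³ = 65
65 = (1,4,5)_6 → 1³ + 4³ + 5³ = 190

190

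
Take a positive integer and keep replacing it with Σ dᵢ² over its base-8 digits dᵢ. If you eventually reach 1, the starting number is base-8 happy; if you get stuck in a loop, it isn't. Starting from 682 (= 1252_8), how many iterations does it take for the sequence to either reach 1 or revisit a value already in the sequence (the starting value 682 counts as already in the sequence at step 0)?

3

682 = (1,2,5,2)_8 → 1² + 2² + 5² + 2² = 34
34 = (4,2)_8 → 4² + 2² = 20
20 = (2,4)_8 → 2² + 4² = 20  — 20 repeats.
That took 3 steps.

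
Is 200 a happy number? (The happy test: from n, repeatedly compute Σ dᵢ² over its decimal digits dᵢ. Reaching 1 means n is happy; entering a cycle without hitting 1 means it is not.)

200 → 2² + 0² + 0² = 4
4 → 4² = 16
16 → 1² + 6² = 37
37 → 3² + 7² = 58
58 → 5² + 8² = 89
89 → 8² + 9² = 145
145 → 1² + 4² + 5² = 42
42 → 4² + 2² = 20
20 → 2² + 0² = 4  — 4 already seen; the sequence cycles without reaching 1.

not happy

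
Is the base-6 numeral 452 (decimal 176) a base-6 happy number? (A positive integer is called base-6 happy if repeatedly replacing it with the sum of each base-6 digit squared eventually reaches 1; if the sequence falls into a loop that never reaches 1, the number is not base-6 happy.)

not base-6 happy

176 = (4,5,2)_6 → 4² + 5² + 2² = 45
45 = (1,1,3)_6 → 1² + 1² + 3² = 11
11 = (1,5)_6 → 1² + 5² = 26
26 = (4,2)_6 → 4² + 2² = 20
20 = (3,2)_6 → 3² + 2² = 13
13 = (2,1)_6 → 2² + 1² = 5
5 = (5)_6 → 5² = 25
25 = (4,1)_6 → 4² + 1² = 17
17 = (2,5)_6 → 2² + 5² = 29
29 = (4,5)_6 → 4² + 5² = 41
41 = (1,0,5)_6 → 1² + 0² + 5² = 26  — 26 already seen; the sequence cycles without reaching 1.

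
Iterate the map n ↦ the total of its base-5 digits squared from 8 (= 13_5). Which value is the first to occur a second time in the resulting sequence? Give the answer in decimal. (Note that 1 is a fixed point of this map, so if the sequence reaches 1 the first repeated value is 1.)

10

8 = (1,3)_5 → 1² + 3² = 10
10 = (2,0)_5 → 2² + 0² = 4
4 = (4)_5 → 4² = 16
16 = (3,1)_5 → 3² + 1² = 10  — 10 already appeared earlier.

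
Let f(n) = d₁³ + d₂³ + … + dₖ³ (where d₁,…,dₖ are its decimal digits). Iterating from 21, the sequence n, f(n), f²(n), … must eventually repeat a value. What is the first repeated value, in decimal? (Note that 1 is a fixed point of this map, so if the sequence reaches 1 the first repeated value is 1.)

21 → 9
9 → 729
729 → 1080
1080 → 513
513 → 153
153 → 153  — 153 already appeared earlier.

153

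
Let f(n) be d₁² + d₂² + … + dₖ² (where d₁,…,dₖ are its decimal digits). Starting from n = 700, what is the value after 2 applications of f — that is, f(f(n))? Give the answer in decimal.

97

700 → 7² + 0² + 0² = 49 + 0 + 0 = 49
49 → 4² + 9² = 16 + 81 = 97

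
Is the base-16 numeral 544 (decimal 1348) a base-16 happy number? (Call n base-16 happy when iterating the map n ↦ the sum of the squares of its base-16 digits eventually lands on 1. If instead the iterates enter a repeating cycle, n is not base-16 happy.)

1348 = (5,4,4)_16 → 5² + 4² + 4² = 25 + 16 + 16 = 57
57 = (3,9)_16 → 3² + 9² = 9 + 81 = 90
90 = (5,10)_16 → 5² + 10² = 25 + 100 = 125
125 = (7,13)_16 → 7² + 13² = 49 + 169 = 218
218 = (13,10)_16 → 13² + 10² = 169 + 100 = 269
269 = (1,0,13)_16 → 1² + 0² + 13² = 1 + 0 + 169 = 170
170 = (10,10)_16 → 10² + 10² = 100 + 100 = 200
200 = (12,8)_16 → 12² + 8² = 144 + 64 = 208
208 = (13,0)_16 → 13² + 0² = 169 + 0 = 169
169 = (10,9)_16 → 10² + 9² = 100 + 81 = 181
181 = (11,5)_16 → 11² + 5² = 121 + 25 = 146
146 = (9,2)_16 → 9² + 2² = 81 + 4 = 85
85 = (5,5)_16 → 5² + 5² = 25 + 25 = 50
50 = (3,2)_16 → 3² + 2² = 9 + 4 = 13
13 = (13)_16 → 13² = 169  — 169 already seen; the sequence cycles without reaching 1.

not base-16 happy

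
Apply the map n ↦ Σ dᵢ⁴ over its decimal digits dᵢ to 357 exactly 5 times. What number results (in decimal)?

357 → 3⁴ + 5⁴ + 7⁴ = 81 + 625 + 2401 = 3107
3107 → 3⁴ + 1⁴ + 0⁴ + 7⁴ = 81 + 1 + 0 + 2401 = 2483
2483 → 2⁴ + 4⁴ + 8⁴ + 3⁴ = 16 + 256 + 4096 + 81 = 4449
4449 → 4⁴ + 4⁴ + 4⁴ + 9⁴ = 256 + 256 + 256 + 6561 = 7329
7329 → 7⁴ + 3⁴ + 2⁴ + 9⁴ = 2401 + 81 + 16 + 6561 = 9059

9059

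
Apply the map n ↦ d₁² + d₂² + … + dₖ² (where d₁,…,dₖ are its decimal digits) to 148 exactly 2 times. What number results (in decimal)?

65

148 → 1² + 4² + 8² = 1 + 16 + 64 = 81
81 → 8² + 1² = 64 + 1 = 65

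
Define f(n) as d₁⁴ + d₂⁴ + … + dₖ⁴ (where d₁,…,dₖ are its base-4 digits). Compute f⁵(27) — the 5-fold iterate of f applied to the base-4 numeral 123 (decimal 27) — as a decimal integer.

27 = (1,2,3)_4 → 1⁴ + 2⁴ + 3⁴ = 1 + 16 + 81 = 98
98 = (1,2,0,2)_4 → 1⁴ + 2⁴ + 0⁴ + 2⁴ = 1 + 16 + 0 + 16 = 33
33 = (2,0,1)_4 → 2⁴ + 0⁴ + 1⁴ = 16 + 0 + 1 = 17
17 = (1,0,1)_4 → 1⁴ + 0⁴ + 1⁴ = 1 + 0 + 1 = 2
2 = (2)_4 → 2⁴ = 16

16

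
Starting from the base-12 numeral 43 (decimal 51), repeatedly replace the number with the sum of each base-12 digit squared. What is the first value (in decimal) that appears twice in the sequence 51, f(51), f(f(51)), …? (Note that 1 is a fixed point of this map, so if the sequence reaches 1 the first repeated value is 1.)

25

51 = (4,3)_12 → 25
25 = (2,1)_12 → 5
5 = (5)_12 → 25  — 25 already appeared earlier.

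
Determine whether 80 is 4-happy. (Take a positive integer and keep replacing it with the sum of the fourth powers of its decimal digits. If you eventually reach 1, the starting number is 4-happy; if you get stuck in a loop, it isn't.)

80 → 8⁴ + 0⁴ = 4096
4096 → 4⁴ + 0⁴ + 9⁴ + 6⁴ = 8113
8113 → 8⁴ + 1⁴ + 1⁴ + 3⁴ = 4179
4179 → 4⁴ + 1⁴ + 7⁴ + 9⁴ = 9219
9219 → 9⁴ + 2⁴ + 1⁴ + 9⁴ = 13139
13139 → 1⁴ + 3⁴ + 1⁴ + 3⁴ + 9⁴ = 6725
6725 → 6⁴ + 7⁴ + 2⁴ + 5⁴ = 4338
4338 → 4⁴ + 3⁴ + 3⁴ + 8⁴ = 4514
4514 → 4⁴ + 5⁴ + 1⁴ + 4⁴ = 1138
1138 → 1⁴ + 1⁴ + 3⁴ + 8⁴ = 4179  — 4179 already seen; the sequence cycles without reaching 1.

not 4-happy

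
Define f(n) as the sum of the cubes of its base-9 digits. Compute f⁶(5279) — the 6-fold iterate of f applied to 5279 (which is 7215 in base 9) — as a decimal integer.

5279 = (7,2,1,5)_9 → 7³ + 2³ + 1³ + 5³ = 343 + 8 + 1 + 125 = 477
477 = (5,8,0)_9 → 5³ + 8³ + 0³ = 125 + 512 + 0 = 637
637 = (7,7,7)_9 → 7³ + 7³ + 7³ = 343 + 343 + 343 = 1029
1029 = (1,3,6,3)_9 → 1³ + 3³ + 6³ + 3³ = 1 + 27 + 216 + 27 = 271
271 = (3,3,1)_9 → 3³ + 3³ + 1³ = 27 + 27 + 1 = 55
55 = (6,1)_9 → 6³ + 1³ = 216 + 1 = 217

217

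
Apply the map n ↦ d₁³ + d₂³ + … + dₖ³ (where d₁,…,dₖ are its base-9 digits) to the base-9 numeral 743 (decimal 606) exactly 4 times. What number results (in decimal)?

606 = (7,4,3)_9 → 7³ + 4³ + 3³ = 343 + 64 + 27 = 434
434 = (5,3,2)_9 → 5³ + 3³ + 2³ = 125 + 27 + 8 = 160
160 = (1,8,7)_9 → 1³ + 8³ + 7³ = 1 + 512 + 343 = 856
856 = (1,1,5,1)_9 → 1³ + 1³ + 5³ + 1³ = 1 + 1 + 125 + 1 = 128

128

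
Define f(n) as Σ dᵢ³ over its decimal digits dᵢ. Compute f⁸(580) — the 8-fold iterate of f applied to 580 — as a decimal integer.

370

580 → 5³ + 8³ + 0³ = 637
637 → 6³ + 3³ + 7³ = 586
586 → 5³ + 8³ + 6³ = 853
853 → 8³ + 5³ + 3³ = 664
664 → 6³ + 6³ + 4³ = 496
496 → 4³ + 9³ + 6³ = 1009
1009 → 1³ + 0³ + 0³ + 9³ = 730
730 → 7³ + 3³ + 0³ = 370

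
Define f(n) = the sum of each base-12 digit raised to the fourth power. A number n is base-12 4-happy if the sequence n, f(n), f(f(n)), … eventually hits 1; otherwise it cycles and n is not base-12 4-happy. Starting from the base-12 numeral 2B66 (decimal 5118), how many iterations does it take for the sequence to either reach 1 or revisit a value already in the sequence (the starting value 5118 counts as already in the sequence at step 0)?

5118 = (2,11,6,6)_12 → 17249
17249 = (9,11,9,5)_12 → 28388
28388 = (1,4,5,1,8)_12 → 4979
4979 = (2,10,6,11)_12 → 25953
25953 = (1,3,0,2,9)_12 → 6659
6659 = (3,10,2,11)_12 → 24738
24738 = (1,2,3,9,6)_12 → 7955
7955 = (4,7,2,11)_12 → 17314
17314 = (10,0,2,10)_12 → 20016
20016 = (11,7,0,0)_12 → 17042
17042 = (9,10,4,2)_12 → 16833
16833 = (9,8,10,9)_12 → 27218
27218 = (1,3,9,0,2)_12 → 6659  — 6659 repeats.
That took 13 steps.

13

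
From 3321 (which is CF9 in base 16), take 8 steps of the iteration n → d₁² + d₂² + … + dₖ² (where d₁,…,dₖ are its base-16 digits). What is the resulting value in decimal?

3321 = (12,15,9)_16 → 450
450 = (1,12,2)_16 → 149
149 = (9,5)_16 → 106
106 = (6,10)_16 → 136
136 = (8,8)_16 → 128
128 = (8,0)_16 → 64
64 = (4,0)_16 → 16
16 = (1,0)_16 → 1

1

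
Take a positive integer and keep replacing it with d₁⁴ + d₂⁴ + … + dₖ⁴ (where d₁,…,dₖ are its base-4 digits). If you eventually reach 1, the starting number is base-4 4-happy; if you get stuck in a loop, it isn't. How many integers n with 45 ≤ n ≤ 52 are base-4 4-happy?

45: 45 → 98 → 33 → 17 → 2 → 16 → 1  (reaches 1)
46: 46 → 113 → 83 → 83  (repeats 83)
47: 47 → 178 → 113 → 83 → 83  (repeats 83)
48: 48 → 81 → 3 → 81  (repeats 81)
49: 49 → 82 → 18 → 17 → 2 → 16 → 1  (reaches 1)
50: 50 → 97 → 18 → 17 → 2 → 16 → 1  (reaches 1)
51: 51 → 162 → 48 → 81 → 3 → 81  (repeats 81)
52: 52 → 82 → 18 → 17 → 2 → 16 → 1  (reaches 1)
base-4 4-happy: 45, 49, 50, 52

4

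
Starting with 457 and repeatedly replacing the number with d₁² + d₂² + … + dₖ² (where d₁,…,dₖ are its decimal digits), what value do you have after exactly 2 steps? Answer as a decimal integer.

457 → 4² + 5² + 7² = 16 + 25 + 49 = 90
90 → 9² + 0² = 81 + 0 = 81

81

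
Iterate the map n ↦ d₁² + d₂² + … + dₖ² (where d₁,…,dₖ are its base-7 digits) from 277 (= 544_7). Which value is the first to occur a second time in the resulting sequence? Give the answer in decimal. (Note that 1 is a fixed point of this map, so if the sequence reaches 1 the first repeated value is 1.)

25

277 = (5,4,4)_7 → 5² + 4² + 4² = 57
57 = (1,1,1)_7 → 1² + 1² + 1² = 3
3 = (3)_7 → 3² = 9
9 = (1,2)_7 → 1² + 2² = 5
5 = (5)_7 → 5² = 25
25 = (3,4)_7 → 3² + 4² = 25  — 25 already appeared earlier.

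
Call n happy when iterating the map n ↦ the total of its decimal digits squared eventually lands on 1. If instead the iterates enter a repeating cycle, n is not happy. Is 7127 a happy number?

7127 → 7² + 1² + 2² + 7² = 49 + 1 + 4 + 49 = 103
103 → 1² + 0² + 3² = 1 + 0 + 9 = 10
10 → 1² + 0² = 1 + 0 = 1  — reached 1.

happy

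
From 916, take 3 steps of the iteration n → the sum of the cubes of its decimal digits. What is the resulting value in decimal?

916 → 9³ + 1³ + 6³ = 946
946 → 9³ + 4³ + 6³ = 1009
1009 → 1³ + 0³ + 0³ + 9³ = 730

730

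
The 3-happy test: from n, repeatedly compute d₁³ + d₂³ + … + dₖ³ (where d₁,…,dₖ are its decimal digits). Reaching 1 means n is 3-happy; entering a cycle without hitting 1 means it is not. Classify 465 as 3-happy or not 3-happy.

not 3-happy

465 → 4³ + 6³ + 5³ = 405
405 → 4³ + 0³ + 5³ = 189
189 → 1³ + 8³ + 9³ = 1242
1242 → 1³ + 2³ + 4³ + 2³ = 81
81 → 8³ + 1³ = 513
513 → 5³ + 1³ + 3³ = 153
153 → 1³ + 5³ + 3³ = 153  — 153 already seen; the sequence cycles without reaching 1.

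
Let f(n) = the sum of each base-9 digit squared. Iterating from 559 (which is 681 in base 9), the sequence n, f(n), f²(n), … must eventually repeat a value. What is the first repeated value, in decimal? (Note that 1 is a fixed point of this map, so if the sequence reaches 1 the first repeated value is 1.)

1

559 = (6,8,1)_9 → 101
101 = (1,2,2)_9 → 9
9 = (1,0)_9 → 1  — reached the fixed point 1.
1 → 1, so 1 is the first repeated value.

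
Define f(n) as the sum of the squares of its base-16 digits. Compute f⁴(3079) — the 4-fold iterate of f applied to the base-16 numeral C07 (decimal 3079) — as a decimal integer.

3079 = (12,0,7)_16 → 12² + 0² + 7² = 144 + 0 + 49 = 193
193 = (12,1)_16 → 12² + 1² = 144 + 1 = 145
145 = (9,1)_16 → 9² + 1² = 81 + 1 = 82
82 = (5,2)_16 → 5² + 2² = 25 + 4 = 29

29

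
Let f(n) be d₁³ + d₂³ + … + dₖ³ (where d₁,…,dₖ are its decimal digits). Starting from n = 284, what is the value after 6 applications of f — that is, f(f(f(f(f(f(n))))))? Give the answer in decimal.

134

284 → 2³ + 8³ + 4³ = 584
584 → 5³ + 8³ + 4³ = 701
701 → 7³ + 0³ + 1³ = 344
344 → 3³ + 4³ + 4³ = 155
155 → 1³ + 5³ + 5³ = 251
251 → 2³ + 5³ + 1³ = 134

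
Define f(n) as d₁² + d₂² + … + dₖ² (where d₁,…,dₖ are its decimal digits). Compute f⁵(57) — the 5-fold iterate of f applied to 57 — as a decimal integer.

58

57 → 74
74 → 65
65 → 61
61 → 37
37 → 58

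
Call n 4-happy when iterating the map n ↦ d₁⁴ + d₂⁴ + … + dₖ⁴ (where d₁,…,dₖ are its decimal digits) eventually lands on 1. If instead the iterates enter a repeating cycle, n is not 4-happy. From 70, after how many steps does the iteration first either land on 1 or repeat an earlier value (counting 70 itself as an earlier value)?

12

70 → 2401
2401 → 273
273 → 2498
2498 → 10929
10929 → 13139
13139 → 6725
6725 → 4338
4338 → 4514
4514 → 1138
1138 → 4179
4179 → 9219
9219 → 13139  — 13139 repeats.
That took 12 steps.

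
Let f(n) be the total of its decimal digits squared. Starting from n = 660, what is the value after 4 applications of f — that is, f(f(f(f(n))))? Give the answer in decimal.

25

660 → 6² + 6² + 0² = 72
72 → 7² + 2² = 53
53 → 5² + 3² = 34
34 → 3² + 4² = 25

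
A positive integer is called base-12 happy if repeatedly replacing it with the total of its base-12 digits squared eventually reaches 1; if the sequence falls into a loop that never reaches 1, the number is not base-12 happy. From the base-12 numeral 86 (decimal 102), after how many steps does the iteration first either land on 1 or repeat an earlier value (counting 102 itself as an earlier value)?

3

102 = (8,6)_12 → 8² + 6² = 100
100 = (8,4)_12 → 8² + 4² = 80
80 = (6,8)_12 → 6² + 8² = 100  — 100 repeats.
That took 3 steps.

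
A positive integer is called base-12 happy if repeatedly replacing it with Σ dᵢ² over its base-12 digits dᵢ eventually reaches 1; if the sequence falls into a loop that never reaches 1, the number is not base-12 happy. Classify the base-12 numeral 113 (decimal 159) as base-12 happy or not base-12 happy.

159 = (1,1,3)_12 → 1² + 1² + 3² = 1 + 1 + 9 = 11
11 = (11)_12 → 11² = 121
121 = (10,1)_12 → 10² + 1² = 100 + 1 = 101
101 = (8,5)_12 → 8² + 5² = 64 + 25 = 89
89 = (7,5)_12 → 7² + 5² = 49 + 25 = 74
74 = (6,2)_12 → 6² + 2² = 36 + 4 = 40
40 = (3,4)_12 → 3² + 4² = 9 + 16 = 25
25 = (2,1)_12 → 2² + 1² = 4 + 1 = 5
5 = (5)_12 → 5² = 25  — 25 already seen; the sequence cycles without reaching 1.

not base-12 happy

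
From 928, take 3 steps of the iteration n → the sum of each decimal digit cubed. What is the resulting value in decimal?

928 → 9³ + 2³ + 8³ = 729 + 8 + 512 = 1249
1249 → 1³ + 2³ + 4³ + 9³ = 1 + 8 + 64 + 729 = 802
802 → 8³ + 0³ + 2³ = 512 + 0 + 8 = 520

520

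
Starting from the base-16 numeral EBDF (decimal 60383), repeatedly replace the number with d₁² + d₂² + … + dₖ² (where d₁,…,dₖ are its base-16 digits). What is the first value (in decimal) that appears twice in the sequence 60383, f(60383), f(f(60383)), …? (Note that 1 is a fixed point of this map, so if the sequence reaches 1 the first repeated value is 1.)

60383 = (14,11,13,15)_16 → 14² + 11² + 13² + 15² = 196 + 121 + 169 + 225 = 711
711 = (2,12,7)_16 → 2² + 12² + 7² = 4 + 144 + 49 = 197
197 = (12,5)_16 → 12² + 5² = 144 + 25 = 169
169 = (10,9)_16 → 10² + 9² = 100 + 81 = 181
181 = (11,5)_16 → 11² + 5² = 121 + 25 = 146
146 = (9,2)_16 → 9² + 2² = 81 + 4 = 85
85 = (5,5)_16 → 5² + 5² = 25 + 25 = 50
50 = (3,2)_16 → 3² + 2² = 9 + 4 = 13
13 = (13)_16 → 13² = 169  — 169 already appeared earlier.

169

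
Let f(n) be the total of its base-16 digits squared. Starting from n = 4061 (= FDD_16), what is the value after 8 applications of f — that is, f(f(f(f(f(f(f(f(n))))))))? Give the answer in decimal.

4061 = (15,13,13)_16 → 563
563 = (2,3,3)_16 → 22
22 = (1,6)_16 → 37
37 = (2,5)_16 → 29
29 = (1,13)_16 → 170
170 = (10,10)_16 → 200
200 = (12,8)_16 → 208
208 = (13,0)_16 → 169

169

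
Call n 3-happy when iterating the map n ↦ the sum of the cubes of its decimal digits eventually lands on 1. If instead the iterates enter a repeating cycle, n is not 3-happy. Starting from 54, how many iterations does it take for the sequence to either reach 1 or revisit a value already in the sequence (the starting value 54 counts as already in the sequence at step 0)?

6

54 → 5³ + 4³ = 189
189 → 1³ + 8³ + 9³ = 1242
1242 → 1³ + 2³ + 4³ + 2³ = 81
81 → 8³ + 1³ = 513
513 → 5³ + 1³ + 3³ = 153
153 → 1³ + 5³ + 3³ = 153  — 153 repeats.
That took 6 steps.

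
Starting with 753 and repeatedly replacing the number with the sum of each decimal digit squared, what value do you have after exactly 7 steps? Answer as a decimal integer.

20

753 → 7² + 5² + 3² = 83
83 → 8² + 3² = 73
73 → 7² + 3² = 58
58 → 5² + 8² = 89
89 → 8² + 9² = 145
145 → 1² + 4² + 5² = 42
42 → 4² + 2² = 20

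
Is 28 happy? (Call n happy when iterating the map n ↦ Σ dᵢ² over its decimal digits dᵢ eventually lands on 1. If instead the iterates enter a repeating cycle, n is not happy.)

happy

28 → 2² + 8² = 68
68 → 6² + 8² = 100
100 → 1² + 0² + 0² = 1  — reached 1.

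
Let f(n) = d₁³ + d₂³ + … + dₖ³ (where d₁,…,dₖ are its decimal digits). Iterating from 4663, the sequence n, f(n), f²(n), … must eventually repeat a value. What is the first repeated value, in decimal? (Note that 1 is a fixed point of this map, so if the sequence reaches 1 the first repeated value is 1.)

160

4663 → 4³ + 6³ + 6³ + 3³ = 64 + 216 + 216 + 27 = 523
523 → 5³ + 2³ + 3³ = 125 + 8 + 27 = 160
160 → 1³ + 6³ + 0³ = 1 + 216 + 0 = 217
217 → 2³ + 1³ + 7³ = 8 + 1 + 343 = 352
352 → 3³ + 5³ + 2³ = 27 + 125 + 8 = 160  — 160 already appeared earlier.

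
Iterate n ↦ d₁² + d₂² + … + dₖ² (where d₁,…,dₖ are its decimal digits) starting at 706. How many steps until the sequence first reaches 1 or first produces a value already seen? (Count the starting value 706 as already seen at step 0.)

10

706 → 7² + 0² + 6² = 49 + 0 + 36 = 85
85 → 8² + 5² = 64 + 25 = 89
89 → 8² + 9² = 64 + 81 = 145
145 → 1² + 4² + 5² = 1 + 16 + 25 = 42
42 → 4² + 2² = 16 + 4 = 20
20 → 2² + 0² = 4 + 0 = 4
4 → 4² = 16
16 → 1² + 6² = 1 + 36 = 37
37 → 3² + 7² = 9 + 49 = 58
58 → 5² + 8² = 25 + 64 = 89  — 89 repeats.
That took 10 steps.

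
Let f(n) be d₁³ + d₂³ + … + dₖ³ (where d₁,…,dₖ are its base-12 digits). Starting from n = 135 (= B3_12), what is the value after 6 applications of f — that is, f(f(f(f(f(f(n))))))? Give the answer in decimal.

190

135 = (11,3)_12 → 11³ + 3³ = 1358
1358 = (9,5,2)_12 → 9³ + 5³ + 2³ = 862
862 = (5,11,10)_12 → 5³ + 11³ + 10³ = 2456
2456 = (1,5,0,8)_12 → 1³ + 5³ + 0³ + 8³ = 638
638 = (4,5,2)_12 → 4³ + 5³ + 2³ = 197
197 = (1,4,5)_12 → 1³ + 4³ + 5³ = 190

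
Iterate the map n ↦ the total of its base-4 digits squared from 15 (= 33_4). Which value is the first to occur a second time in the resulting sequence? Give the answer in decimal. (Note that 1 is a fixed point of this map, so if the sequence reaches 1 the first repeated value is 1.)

1

15 = (3,3)_4 → 3² + 3² = 9 + 9 = 18
18 = (1,0,2)_4 → 1² + 0² + 2² = 1 + 0 + 4 = 5
5 = (1,1)_4 → 1² + 1² = 1 + 1 = 2
2 = (2)_4 → 2² = 4
4 = (1,0)_4 → 1² + 0² = 1 + 0 = 1  — reached the fixed point 1.
1 → 1, so 1 is the first repeated value.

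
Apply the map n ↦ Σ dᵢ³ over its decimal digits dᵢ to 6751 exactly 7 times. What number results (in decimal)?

370

6751 → 6³ + 7³ + 5³ + 1³ = 685
685 → 6³ + 8³ + 5³ = 853
853 → 8³ + 5³ + 3³ = 664
664 → 6³ + 6³ + 4³ = 496
496 → 4³ + 9³ + 6³ = 1009
1009 → 1³ + 0³ + 0³ + 9³ = 730
730 → 7³ + 3³ + 0³ = 370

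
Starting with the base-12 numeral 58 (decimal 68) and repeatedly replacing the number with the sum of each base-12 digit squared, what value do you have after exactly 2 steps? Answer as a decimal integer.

68 = (5,8)_12 → 5² + 8² = 25 + 64 = 89
89 = (7,5)_12 → 7² + 5² = 49 + 25 = 74

74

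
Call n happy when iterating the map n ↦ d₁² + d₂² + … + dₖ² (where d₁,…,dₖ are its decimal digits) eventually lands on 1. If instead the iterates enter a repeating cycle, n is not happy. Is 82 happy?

happy

82 → 8² + 2² = 64 + 4 = 68
68 → 6² + 8² = 36 + 64 = 100
100 → 1² + 0² + 0² = 1 + 0 + 0 = 1  — reached 1.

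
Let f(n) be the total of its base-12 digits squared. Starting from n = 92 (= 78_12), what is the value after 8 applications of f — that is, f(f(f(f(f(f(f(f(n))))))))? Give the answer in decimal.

64

92 = (7,8)_12 → 7² + 8² = 49 + 64 = 113
113 = (9,5)_12 → 9² + 5² = 81 + 25 = 106
106 = (8,10)_12 → 8² + 10² = 64 + 100 = 164
164 = (1,1,8)_12 → 1² + 1² + 8² = 1 + 1 + 64 = 66
66 = (5,6)_12 → 5² + 6² = 25 + 36 = 61
61 = (5,1)_12 → 5² + 1² = 25 + 1 = 26
26 = (2,2)_12 → 2² + 2² = 4 + 4 = 8
8 = (8)_12 → 8² = 64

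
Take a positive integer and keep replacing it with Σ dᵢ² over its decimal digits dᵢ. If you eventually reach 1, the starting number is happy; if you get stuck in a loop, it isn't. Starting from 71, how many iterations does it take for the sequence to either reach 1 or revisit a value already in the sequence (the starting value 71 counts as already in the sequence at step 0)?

71 → 7² + 1² = 49 + 1 = 50
50 → 5² + 0² = 25 + 0 = 25
25 → 2² + 5² = 4 + 25 = 29
29 → 2² + 9² = 4 + 81 = 85
85 → 8² + 5² = 64 + 25 = 89
89 → 8² + 9² = 64 + 81 = 145
145 → 1² + 4² + 5² = 1 + 16 + 25 = 42
42 → 4² + 2² = 16 + 4 = 20
20 → 2² + 0² = 4 + 0 = 4
4 → 4² = 16
16 → 1² + 6² = 1 + 36 = 37
37 → 3² + 7² = 9 + 49 = 58
58 → 5² + 8² = 25 + 64 = 89  — 89 repeats.
That took 13 steps.

13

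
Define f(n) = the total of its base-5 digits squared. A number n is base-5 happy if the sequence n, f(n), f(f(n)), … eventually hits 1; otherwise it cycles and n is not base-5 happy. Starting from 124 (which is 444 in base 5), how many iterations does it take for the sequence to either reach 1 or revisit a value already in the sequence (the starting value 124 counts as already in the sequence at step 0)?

124 = (4,4,4)_5 → 4² + 4² + 4² = 16 + 16 + 16 = 48
48 = (1,4,3)_5 → 1² + 4² + 3² = 1 + 16 + 9 = 26
26 = (1,0,1)_5 → 1² + 0² + 1² = 1 + 0 + 1 = 2
2 = (2)_5 → 2² = 4
4 = (4)_5 → 4² = 16
16 = (3,1)_5 → 3² + 1² = 9 + 1 = 10
10 = (2,0)_5 → 2² + 0² = 4 + 0 = 4  — 4 repeats.
That took 7 steps.

7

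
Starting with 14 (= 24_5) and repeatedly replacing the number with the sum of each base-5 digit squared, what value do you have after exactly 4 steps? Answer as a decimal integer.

14 = (2,4)_5 → 2² + 4² = 4 + 16 = 20
20 = (4,0)_5 → 4² + 0² = 16 + 0 = 16
16 = (3,1)_5 → 3² + 1² = 9 + 1 = 10
10 = (2,0)_5 → 2² + 0² = 4 + 0 = 4

4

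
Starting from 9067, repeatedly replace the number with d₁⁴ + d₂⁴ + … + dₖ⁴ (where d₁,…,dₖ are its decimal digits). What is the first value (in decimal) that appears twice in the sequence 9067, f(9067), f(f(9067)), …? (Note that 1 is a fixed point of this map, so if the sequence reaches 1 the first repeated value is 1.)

13139

9067 → 9⁴ + 0⁴ + 6⁴ + 7⁴ = 10258
10258 → 1⁴ + 0⁴ + 2⁴ + 5⁴ + 8⁴ = 4738
4738 → 4⁴ + 7⁴ + 3⁴ + 8⁴ = 6834
6834 → 6⁴ + 8⁴ + 3⁴ + 4⁴ = 5729
5729 → 5⁴ + 7⁴ + 2⁴ + 9⁴ = 9603
9603 → 9⁴ + 6⁴ + 0⁴ + 3⁴ = 7938
7938 → 7⁴ + 9⁴ + 3⁴ + 8⁴ = 13139
13139 → 1⁴ + 3⁴ + 1⁴ + 3⁴ + 9⁴ = 6725
6725 → 6⁴ + 7⁴ + 2⁴ + 5⁴ = 4338
4338 → 4⁴ + 3⁴ + 3⁴ + 8⁴ = 4514
4514 → 4⁴ + 5⁴ + 1⁴ + 4⁴ = 1138
1138 → 1⁴ + 1⁴ + 3⁴ + 8⁴ = 4179
4179 → 4⁴ + 1⁴ + 7⁴ + 9⁴ = 9219
9219 → 9⁴ + 2⁴ + 1⁴ + 9⁴ = 13139  — 13139 already appeared earlier.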